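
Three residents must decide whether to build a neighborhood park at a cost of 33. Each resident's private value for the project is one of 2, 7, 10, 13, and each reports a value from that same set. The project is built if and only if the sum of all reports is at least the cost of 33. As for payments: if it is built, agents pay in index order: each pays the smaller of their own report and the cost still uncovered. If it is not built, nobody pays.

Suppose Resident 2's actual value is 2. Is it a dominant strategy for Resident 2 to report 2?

Yes

Check each profile of the others' reports and compare truth against every alternative report.
Others report (13, 13): truth gives 0, best alternative gives -5.
Others report (2, 2): truth gives 0, best alternative gives 0.
Others report (2, 7): truth gives 0, best alternative gives 0.
Others report (2, 10): truth gives 0, best alternative gives 0.
Others report (2, 13): truth gives 0, best alternative gives 0.
Others report (7, 2): truth gives 0, best alternative gives 0.
(Remaining 10 profiles checked similarly; truth is weakly best in each.)
In every case the truthful report is at least as good as any alternative, so it is a dominant strategy.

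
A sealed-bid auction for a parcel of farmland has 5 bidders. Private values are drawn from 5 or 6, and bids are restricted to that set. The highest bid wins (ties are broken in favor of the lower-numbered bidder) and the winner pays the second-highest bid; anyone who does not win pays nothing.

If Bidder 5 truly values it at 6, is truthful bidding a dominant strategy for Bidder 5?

Yes

Check each profile of the others' bids and compare truth against every alternative bid.
Others bid (5, 5, 5, 5): truth gives 1, best alternative gives 0.
Others bid (5, 5, 5, 6): truth gives 0, best alternative gives 0.
Others bid (5, 5, 6, 5): truth gives 0, best alternative gives 0.
Others bid (5, 5, 6, 6): truth gives 0, best alternative gives 0.
Others bid (5, 6, 5, 5): truth gives 0, best alternative gives 0.
Others bid (5, 6, 5, 6): truth gives 0, best alternative gives 0.
(Remaining 10 profiles checked similarly; truth is weakly best in each.)
In every case the truthful bid is at least as good as any alternative, so it is a dominant strategy.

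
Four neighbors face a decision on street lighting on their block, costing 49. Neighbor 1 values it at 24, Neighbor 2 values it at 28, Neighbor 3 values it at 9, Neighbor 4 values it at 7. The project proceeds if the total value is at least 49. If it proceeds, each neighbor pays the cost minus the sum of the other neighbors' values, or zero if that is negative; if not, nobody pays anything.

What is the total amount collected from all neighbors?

Total value 68 ≥ cost 49, so it is built.
Neighbor 1: others sum to 44; max(0, 49 - 44) = 5.
Neighbor 2: others sum to 40; max(0, 49 - 40) = 9.
Neighbor 3: others sum to 59; max(0, 49 - 59) = 0.
Neighbor 4: others sum to 61; max(0, 49 - 61) = 0.
Total collected = 5 + 9 + 0 + 0 = 14.

14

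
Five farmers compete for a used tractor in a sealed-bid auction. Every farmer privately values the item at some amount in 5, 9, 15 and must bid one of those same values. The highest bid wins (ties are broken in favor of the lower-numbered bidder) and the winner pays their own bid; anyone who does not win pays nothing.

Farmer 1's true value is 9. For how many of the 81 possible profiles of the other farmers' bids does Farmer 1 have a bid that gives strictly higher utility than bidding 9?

Others bid (5, 5, 5, 5): truth gives 0; bid 5 gives 4 > 0. Violating.
Others bid (5, 5, 5, 9): truth gives 0; no alternative beats it.
Others bid (5, 5, 5, 15): truth gives 0; no alternative beats it.
(Checking all 81 profiles: 1 has a profitable deviation, 80 do not.)

1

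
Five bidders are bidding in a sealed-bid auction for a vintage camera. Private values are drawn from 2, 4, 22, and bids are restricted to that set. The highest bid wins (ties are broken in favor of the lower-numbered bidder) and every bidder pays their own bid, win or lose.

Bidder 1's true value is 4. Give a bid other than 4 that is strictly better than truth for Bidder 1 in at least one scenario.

2

Suppose Bidder 2 bids 2, Bidder 3 bids 2, Bidder 4 bids 2 and Bidder 5 bids 2.
Bid 4: wins, pays 4, utility 4 - 4 = 0.
Bid 2: wins, pays 2, utility 4 - 2 = 2.
So bidding 2 beats truth here (2 > 0).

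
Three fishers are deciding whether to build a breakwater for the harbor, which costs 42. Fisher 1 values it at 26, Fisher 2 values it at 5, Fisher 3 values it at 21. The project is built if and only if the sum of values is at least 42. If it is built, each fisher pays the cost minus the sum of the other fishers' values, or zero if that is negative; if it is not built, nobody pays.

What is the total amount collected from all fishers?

Total value 52 ≥ cost 42, so it is built.
Fisher 1: others sum to 26; max(0, 42 - 26) = 16.
Fisher 2: others sum to 47; max(0, 42 - 47) = 0.
Fisher 3: others sum to 31; max(0, 42 - 31) = 11.
Total collected = 16 + 0 + 11 = 27.

27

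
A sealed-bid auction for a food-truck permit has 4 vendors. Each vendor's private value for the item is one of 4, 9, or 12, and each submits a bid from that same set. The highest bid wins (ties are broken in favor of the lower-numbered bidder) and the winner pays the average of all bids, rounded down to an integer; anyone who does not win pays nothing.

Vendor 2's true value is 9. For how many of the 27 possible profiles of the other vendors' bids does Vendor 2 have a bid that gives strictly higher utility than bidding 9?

5

Others bid (4, 4, 12): truth gives 0; bid 12 gives 1 > 0. Violating.
Others bid (4, 12, 4): truth gives 0; bid 12 gives 1 > 0. Violating.
Others bid (9, 4, 4): truth gives 0; bid 12 gives 2 > 0. Violating.
Others bid (9, 4, 9): truth gives 0; bid 12 gives 1 > 0. Violating.
Others bid (4, 4, 4): truth gives 4; no alternative beats it.
Others bid (4, 4, 9): truth gives 3; no alternative beats it.
(Checking all 27 profiles: 5 have a profitable deviation, 22 do not.)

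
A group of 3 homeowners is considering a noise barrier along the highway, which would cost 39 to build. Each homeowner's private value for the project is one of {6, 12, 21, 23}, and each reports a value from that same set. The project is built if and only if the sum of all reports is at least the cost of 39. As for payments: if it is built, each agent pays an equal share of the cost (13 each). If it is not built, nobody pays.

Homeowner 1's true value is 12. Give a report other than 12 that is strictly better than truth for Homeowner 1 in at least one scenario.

Suppose Homeowner 2 reports 6 and Homeowner 3 reports 21.
Report 12: project built, pays 13, utility 12 - 13 = -1.
Report 6: project not built, utility 0.
So reporting 6 beats truth here (0 > -1).

6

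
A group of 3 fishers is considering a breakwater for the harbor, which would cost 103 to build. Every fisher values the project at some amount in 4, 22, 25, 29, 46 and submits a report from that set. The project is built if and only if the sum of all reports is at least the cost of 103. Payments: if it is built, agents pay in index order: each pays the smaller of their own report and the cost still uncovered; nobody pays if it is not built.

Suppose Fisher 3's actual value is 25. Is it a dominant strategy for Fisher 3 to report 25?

Check each profile of the others' reports and compare truth against every alternative report.
Others report (46, 46): truth gives 14, best alternative gives 14.
Others report (4, 4): truth gives 0, best alternative gives 0.
Others report (4, 22): truth gives 0, best alternative gives 0.
Others report (4, 25): truth gives 0, best alternative gives 0.
Others report (4, 29): truth gives 0, best alternative gives 0.
Others report (4, 46): truth gives 0, best alternative gives 0.
(Remaining 19 profiles checked similarly; truth is weakly best in each.)
In every case the truthful report is at least as good as any alternative, so it is a dominant strategy.

Yes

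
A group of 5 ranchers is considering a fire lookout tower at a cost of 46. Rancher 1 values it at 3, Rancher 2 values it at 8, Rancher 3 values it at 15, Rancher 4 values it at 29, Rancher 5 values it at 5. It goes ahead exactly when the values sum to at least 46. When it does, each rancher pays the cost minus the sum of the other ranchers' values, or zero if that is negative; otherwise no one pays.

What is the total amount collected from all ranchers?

Total value 60 ≥ cost 46, so it is built.
Rancher 1: others sum to 57; max(0, 46 - 57) = 0.
Rancher 2: others sum to 52; max(0, 46 - 52) = 0.
Rancher 3: others sum to 45; max(0, 46 - 45) = 1.
Rancher 4: others sum to 31; max(0, 46 - 31) = 15.
Rancher 5: others sum to 55; max(0, 46 - 55) = 0.
Total collected = 0 + 0 + 1 + 15 + 0 = 16.

16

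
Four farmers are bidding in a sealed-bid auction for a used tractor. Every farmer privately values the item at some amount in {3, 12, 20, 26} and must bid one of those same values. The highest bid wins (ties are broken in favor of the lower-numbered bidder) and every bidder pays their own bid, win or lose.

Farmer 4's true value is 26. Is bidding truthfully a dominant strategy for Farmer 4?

No

Consider the case where Farmer 1 bids 3, Farmer 2 bids 3 and Farmer 3 bids 3.
Truthful bid 26: wins, pays 26, utility 26 - 26 = 0.
Bid 12 instead: wins, pays 12, utility 26 - 12 = 14.
Since 14 > 0, bidding 12 is strictly better here, so truthful bidding is not dominant.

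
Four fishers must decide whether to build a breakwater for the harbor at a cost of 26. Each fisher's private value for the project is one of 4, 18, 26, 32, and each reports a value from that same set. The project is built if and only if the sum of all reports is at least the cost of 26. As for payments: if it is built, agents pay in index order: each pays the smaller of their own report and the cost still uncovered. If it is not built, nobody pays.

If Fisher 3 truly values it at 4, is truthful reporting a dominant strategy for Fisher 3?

Check each profile of the others' reports and compare truth against every alternative report.
Others report (4, 4, 4): truth gives 0, best alternative gives -14.
Others report (4, 4, 18): truth gives 0, best alternative gives -14.
Others report (4, 4, 26): truth gives 0, best alternative gives -14.
Others report (4, 4, 32): truth gives 0, best alternative gives -14.
Others report (4, 26, 4): truth gives 4, best alternative gives 4.
Others report (4, 26, 18): truth gives 4, best alternative gives 4.
(Remaining 58 profiles checked similarly; truth is weakly best in each.)
In every case the truthful report is at least as good as any alternative, so it is a dominant strategy.

Yes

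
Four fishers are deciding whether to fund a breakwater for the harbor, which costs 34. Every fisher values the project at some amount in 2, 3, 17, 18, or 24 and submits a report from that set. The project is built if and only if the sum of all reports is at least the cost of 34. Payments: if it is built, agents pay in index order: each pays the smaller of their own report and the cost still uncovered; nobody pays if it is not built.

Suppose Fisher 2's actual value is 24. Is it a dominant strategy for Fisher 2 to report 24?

Consider the case where Fisher 1 reports 2, Fisher 3 reports 2 and Fisher 4 reports 17.
Truthful report 24: project built, pays 24, utility 24 - 24 = 0.
Report 17 instead: project built, pays 17, utility 24 - 17 = 7.
Since 7 > 0, reporting 17 is strictly better here, so truthful reporting is not dominant.

No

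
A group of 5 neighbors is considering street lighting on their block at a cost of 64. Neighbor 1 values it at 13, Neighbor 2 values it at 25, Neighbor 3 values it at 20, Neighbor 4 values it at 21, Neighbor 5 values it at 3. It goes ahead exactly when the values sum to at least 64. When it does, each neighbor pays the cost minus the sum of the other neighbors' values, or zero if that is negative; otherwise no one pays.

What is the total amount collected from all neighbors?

12

Total value 82 ≥ cost 64, so it is built.
Neighbor 1: others sum to 69; max(0, 64 - 69) = 0.
Neighbor 2: others sum to 57; max(0, 64 - 57) = 7.
Neighbor 3: others sum to 62; max(0, 64 - 62) = 2.
Neighbor 4: others sum to 61; max(0, 64 - 61) = 3.
Neighbor 5: others sum to 79; max(0, 64 - 79) = 0.
Total collected = 0 + 7 + 2 + 3 + 0 = 12.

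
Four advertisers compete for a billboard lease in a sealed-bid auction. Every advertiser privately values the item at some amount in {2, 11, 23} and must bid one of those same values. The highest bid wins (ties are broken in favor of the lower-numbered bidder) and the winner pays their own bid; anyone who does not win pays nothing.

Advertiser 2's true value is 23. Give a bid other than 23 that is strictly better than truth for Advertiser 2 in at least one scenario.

11

Suppose Advertiser 1 bids 2, Advertiser 3 bids 2 and Advertiser 4 bids 2.
Bid 23: wins, pays 23, utility 23 - 23 = 0.
Bid 11: wins, pays 11, utility 23 - 11 = 12.
So bidding 11 beats truth here (12 > 0).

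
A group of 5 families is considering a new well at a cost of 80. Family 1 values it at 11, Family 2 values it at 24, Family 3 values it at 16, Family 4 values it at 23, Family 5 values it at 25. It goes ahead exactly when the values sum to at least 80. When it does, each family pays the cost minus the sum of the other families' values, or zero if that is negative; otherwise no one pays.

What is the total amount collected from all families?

Total value 99 ≥ cost 80, so it is built.
Family 1: others sum to 88; max(0, 80 - 88) = 0.
Family 2: others sum to 75; max(0, 80 - 75) = 5.
Family 3: others sum to 83; max(0, 80 - 83) = 0.
Family 4: others sum to 76; max(0, 80 - 76) = 4.
Family 5: others sum to 74; max(0, 80 - 74) = 6.
Total collected = 0 + 5 + 0 + 4 + 6 = 15.

15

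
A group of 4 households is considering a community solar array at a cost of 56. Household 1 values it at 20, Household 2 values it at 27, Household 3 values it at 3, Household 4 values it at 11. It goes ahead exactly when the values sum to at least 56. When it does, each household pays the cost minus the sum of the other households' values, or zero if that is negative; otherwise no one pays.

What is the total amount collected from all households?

Total value 61 ≥ cost 56, so it is built.
Household 1: others sum to 41; max(0, 56 - 41) = 15.
Household 2: others sum to 34; max(0, 56 - 34) = 22.
Household 3: others sum to 58; max(0, 56 - 58) = 0.
Household 4: others sum to 50; max(0, 56 - 50) = 6.
Total collected = 15 + 22 + 0 + 6 = 43.

43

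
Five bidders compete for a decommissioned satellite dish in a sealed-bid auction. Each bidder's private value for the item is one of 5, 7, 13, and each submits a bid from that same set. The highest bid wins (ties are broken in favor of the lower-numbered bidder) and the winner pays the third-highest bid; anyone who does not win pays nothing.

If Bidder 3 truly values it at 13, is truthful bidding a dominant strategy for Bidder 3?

Check each profile of the others' bids and compare truth against every alternative bid.
Others bid (5, 5, 5, 13): truth gives 8, best alternative gives 0.
Others bid (5, 5, 13, 5): truth gives 8, best alternative gives 0.
Others bid (5, 7, 5, 5): truth gives 8, best alternative gives 0.
Others bid (7, 5, 5, 5): truth gives 8, best alternative gives 0.
Others bid (5, 5, 7, 13): truth gives 6, best alternative gives 0.
Others bid (5, 5, 13, 7): truth gives 6, best alternative gives 0.
(Remaining 75 profiles checked similarly; truth is weakly best in each.)
In every case the truthful bid is at least as good as any alternative, so it is a dominant strategy.

Yes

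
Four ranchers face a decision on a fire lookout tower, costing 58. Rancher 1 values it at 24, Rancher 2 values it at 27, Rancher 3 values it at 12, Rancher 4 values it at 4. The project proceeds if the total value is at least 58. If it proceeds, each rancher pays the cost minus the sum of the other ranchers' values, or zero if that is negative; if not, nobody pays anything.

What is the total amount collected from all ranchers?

36

Total value 67 ≥ cost 58, so it is built.
Rancher 1: others sum to 43; max(0, 58 - 43) = 15.
Rancher 2: others sum to 40; max(0, 58 - 40) = 18.
Rancher 3: others sum to 55; max(0, 58 - 55) = 3.
Rancher 4: others sum to 63; max(0, 58 - 63) = 0.
Total collected = 15 + 18 + 3 + 0 = 36.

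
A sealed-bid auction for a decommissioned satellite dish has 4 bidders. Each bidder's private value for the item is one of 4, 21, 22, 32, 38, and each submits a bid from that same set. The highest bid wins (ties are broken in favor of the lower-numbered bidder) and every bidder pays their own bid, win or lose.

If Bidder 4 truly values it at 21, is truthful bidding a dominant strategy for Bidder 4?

No

Consider the case where Bidder 1 bids 4, Bidder 2 bids 4 and Bidder 3 bids 21.
Truthful bid 21: loses but pays 21, utility -21.
Bid 4 instead: loses but pays 4, utility -4.
Since -4 > -21, bidding 4 is strictly better here, so truthful bidding is not dominant.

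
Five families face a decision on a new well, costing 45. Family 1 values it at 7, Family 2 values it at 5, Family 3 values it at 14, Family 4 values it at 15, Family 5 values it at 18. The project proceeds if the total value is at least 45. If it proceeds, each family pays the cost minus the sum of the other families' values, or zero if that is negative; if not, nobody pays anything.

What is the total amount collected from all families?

5

Total value 59 ≥ cost 45, so it is built.
Family 1: others sum to 52; max(0, 45 - 52) = 0.
Family 2: others sum to 54; max(0, 45 - 54) = 0.
Family 3: others sum to 45; max(0, 45 - 45) = 0.
Family 4: others sum to 44; max(0, 45 - 44) = 1.
Family 5: others sum to 41; max(0, 45 - 41) = 4.
Total collected = 0 + 0 + 0 + 1 + 4 = 5.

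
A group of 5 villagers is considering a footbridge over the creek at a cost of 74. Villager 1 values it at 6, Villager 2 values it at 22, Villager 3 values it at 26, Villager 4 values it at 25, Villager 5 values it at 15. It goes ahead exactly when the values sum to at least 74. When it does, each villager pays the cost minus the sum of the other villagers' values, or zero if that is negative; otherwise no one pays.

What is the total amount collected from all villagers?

Total value 94 ≥ cost 74, so it is built.
Villager 1: others sum to 88; max(0, 74 - 88) = 0.
Villager 2: others sum to 72; max(0, 74 - 72) = 2.
Villager 3: others sum to 68; max(0, 74 - 68) = 6.
Villager 4: others sum to 69; max(0, 74 - 69) = 5.
Villager 5: others sum to 79; max(0, 74 - 79) = 0.
Total collected = 0 + 2 + 6 + 5 + 0 = 13.

13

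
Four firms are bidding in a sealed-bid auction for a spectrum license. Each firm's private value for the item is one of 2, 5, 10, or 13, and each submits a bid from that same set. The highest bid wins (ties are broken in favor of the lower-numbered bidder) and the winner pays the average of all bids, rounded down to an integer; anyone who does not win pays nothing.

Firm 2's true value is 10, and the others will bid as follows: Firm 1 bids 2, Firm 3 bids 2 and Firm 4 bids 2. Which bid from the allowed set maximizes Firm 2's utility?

5

Bid 2: loses, pays 0, utility 0.
Bid 5: wins, pays 2, utility 10 - 2 = 8.
Bid 10: wins, pays 4, utility 10 - 4 = 6.
Bid 13: wins, pays 4, utility 10 - 4 = 6.
The best choice is 5 with utility 8.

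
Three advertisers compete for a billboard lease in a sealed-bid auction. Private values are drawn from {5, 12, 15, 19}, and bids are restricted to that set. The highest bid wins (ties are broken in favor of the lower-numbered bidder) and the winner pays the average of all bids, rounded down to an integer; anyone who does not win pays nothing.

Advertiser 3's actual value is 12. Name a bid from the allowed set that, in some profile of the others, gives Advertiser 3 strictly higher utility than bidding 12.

Suppose Advertiser 1 bids 5 and Advertiser 2 bids 12.
Bid 12: loses, pays 0, utility 0.
Bid 15: wins, pays 10, utility 12 - 10 = 2.
So bidding 15 beats truth here (2 > 0).

15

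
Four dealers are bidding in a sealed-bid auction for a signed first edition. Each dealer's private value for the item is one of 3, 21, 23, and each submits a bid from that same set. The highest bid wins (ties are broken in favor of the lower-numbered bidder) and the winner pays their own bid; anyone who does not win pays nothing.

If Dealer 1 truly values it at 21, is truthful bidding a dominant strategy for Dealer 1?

Consider the case where Dealer 2 bids 3, Dealer 3 bids 3 and Dealer 4 bids 3.
Truthful bid 21: wins, pays 21, utility 21 - 21 = 0.
Bid 3 instead: wins, pays 3, utility 21 - 3 = 18.
Since 18 > 0, bidding 3 is strictly better here, so truthful bidding is not dominant.

No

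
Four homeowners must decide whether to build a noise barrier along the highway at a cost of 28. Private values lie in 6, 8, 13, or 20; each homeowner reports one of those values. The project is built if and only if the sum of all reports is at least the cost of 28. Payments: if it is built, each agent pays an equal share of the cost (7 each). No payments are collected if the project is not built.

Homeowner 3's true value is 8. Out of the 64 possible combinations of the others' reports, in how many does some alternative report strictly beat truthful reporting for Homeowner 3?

Others report (6, 6, 6): truth gives 0; report 13 gives 1 > 0. Violating.
Others report (6, 6, 8): truth gives 1; no alternative beats it.
Others report (6, 6, 13): truth gives 1; no alternative beats it.
(Checking all 64 profiles: 1 has a profitable deviation, 63 do not.)

1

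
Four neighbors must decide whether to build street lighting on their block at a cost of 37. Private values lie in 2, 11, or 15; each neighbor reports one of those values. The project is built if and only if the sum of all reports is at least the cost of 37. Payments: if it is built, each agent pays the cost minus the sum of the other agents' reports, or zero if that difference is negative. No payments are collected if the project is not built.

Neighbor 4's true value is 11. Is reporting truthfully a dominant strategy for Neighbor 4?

Check each profile of the others' reports and compare truth against every alternative report.
Others report (11, 11, 15): truth gives 11, best alternative gives 11.
Others report (11, 15, 11): truth gives 11, best alternative gives 11.
Others report (11, 15, 15): truth gives 11, best alternative gives 11.
Others report (15, 11, 11): truth gives 11, best alternative gives 11.
Others report (15, 11, 15): truth gives 11, best alternative gives 11.
Others report (15, 15, 11): truth gives 11, best alternative gives 11.
(Remaining 21 profiles checked similarly; truth is weakly best in each.)
In every case the truthful report is at least as good as any alternative, so it is a dominant strategy.

Yes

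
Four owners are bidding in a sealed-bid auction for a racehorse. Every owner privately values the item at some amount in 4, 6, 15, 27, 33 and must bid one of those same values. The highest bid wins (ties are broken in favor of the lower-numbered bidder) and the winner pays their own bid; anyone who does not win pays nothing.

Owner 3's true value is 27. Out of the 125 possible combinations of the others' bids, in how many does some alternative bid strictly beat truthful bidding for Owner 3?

Others bid (4, 4, 4): truth gives 0; bid 6 gives 21 > 0. Violating.
Others bid (4, 4, 6): truth gives 0; bid 6 gives 21 > 0. Violating.
Others bid (4, 4, 15): truth gives 0; bid 15 gives 12 > 0. Violating.
Others bid (4, 6, 4): truth gives 0; bid 15 gives 12 > 0. Violating.
Others bid (4, 4, 27): truth gives 0; no alternative beats it.
Others bid (4, 4, 33): truth gives 0; no alternative beats it.
(Checking all 125 profiles: 12 have a profitable deviation, 113 do not.)

12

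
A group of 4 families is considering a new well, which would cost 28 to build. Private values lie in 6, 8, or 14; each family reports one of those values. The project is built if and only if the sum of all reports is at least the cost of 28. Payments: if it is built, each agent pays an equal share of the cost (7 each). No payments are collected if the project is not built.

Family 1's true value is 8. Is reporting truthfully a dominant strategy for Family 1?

No

Consider the case where Family 2 reports 6, Family 3 reports 6 and Family 4 reports 6.
Truthful report 8: project not built, utility 0.
Report 14 instead: project built, pays 7, utility 8 - 7 = 1.
Since 1 > 0, reporting 14 is strictly better here, so truthful reporting is not dominant.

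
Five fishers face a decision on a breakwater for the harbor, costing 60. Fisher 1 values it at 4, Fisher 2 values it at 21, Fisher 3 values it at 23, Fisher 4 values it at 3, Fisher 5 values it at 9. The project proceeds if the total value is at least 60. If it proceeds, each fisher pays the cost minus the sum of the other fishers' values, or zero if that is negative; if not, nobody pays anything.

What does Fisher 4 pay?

3

Total value 60 ≥ cost 60, so the project is built.
The other fishers' values sum to 57.
Cost minus that sum is 60 - 57 = 3.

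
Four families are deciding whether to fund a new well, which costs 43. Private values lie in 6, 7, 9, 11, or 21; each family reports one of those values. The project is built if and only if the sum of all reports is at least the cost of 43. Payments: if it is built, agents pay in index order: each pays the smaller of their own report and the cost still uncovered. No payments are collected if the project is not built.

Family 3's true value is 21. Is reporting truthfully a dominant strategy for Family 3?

Consider the case where Family 1 reports 6, Family 2 reports 6 and Family 4 reports 21.
Truthful report 21: project built, pays 21, utility 21 - 21 = 0.
Report 11 instead: project built, pays 11, utility 21 - 11 = 10.
Since 10 > 0, reporting 11 is strictly better here, so truthful reporting is not dominant.

No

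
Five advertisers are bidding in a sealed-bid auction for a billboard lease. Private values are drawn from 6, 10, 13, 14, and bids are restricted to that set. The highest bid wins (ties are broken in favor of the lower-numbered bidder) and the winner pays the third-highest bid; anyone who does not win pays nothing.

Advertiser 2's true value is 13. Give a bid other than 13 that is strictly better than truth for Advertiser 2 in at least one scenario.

14

Suppose Advertiser 1 bids 6, Advertiser 3 bids 6, Advertiser 4 bids 6 and Advertiser 5 bids 14.
Bid 13: loses, pays 0, utility 0.
Bid 14: wins, pays 6, utility 13 - 6 = 7.
So bidding 14 beats truth here (7 > 0).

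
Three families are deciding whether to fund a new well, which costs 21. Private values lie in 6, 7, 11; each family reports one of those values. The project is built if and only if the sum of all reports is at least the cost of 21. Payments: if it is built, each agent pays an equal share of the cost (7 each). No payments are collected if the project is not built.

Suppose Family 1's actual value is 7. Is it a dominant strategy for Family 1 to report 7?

Yes

Check each profile of the others' reports and compare truth against every alternative report.
Others report (6, 6): truth gives 0, best alternative gives 0.
Others report (6, 7): truth gives 0, best alternative gives 0.
Others report (6, 11): truth gives 0, best alternative gives 0.
Others report (7, 6): truth gives 0, best alternative gives 0.
Others report (7, 7): truth gives 0, best alternative gives 0.
Others report (7, 11): truth gives 0, best alternative gives 0.
(Remaining 3 profiles checked similarly; truth is weakly best in each.)
In every case the truthful report is at least as good as any alternative, so it is a dominant strategy.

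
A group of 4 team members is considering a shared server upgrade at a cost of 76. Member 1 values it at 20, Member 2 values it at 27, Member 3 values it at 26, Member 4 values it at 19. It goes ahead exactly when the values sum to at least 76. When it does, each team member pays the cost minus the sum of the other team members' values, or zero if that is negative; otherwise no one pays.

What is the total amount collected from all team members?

Total value 92 ≥ cost 76, so it is built.
Member 1: others sum to 72; max(0, 76 - 72) = 4.
Member 2: others sum to 65; max(0, 76 - 65) = 11.
Member 3: others sum to 66; max(0, 76 - 66) = 10.
Member 4: others sum to 73; max(0, 76 - 73) = 3.
Total collected = 4 + 11 + 10 + 3 = 28.

28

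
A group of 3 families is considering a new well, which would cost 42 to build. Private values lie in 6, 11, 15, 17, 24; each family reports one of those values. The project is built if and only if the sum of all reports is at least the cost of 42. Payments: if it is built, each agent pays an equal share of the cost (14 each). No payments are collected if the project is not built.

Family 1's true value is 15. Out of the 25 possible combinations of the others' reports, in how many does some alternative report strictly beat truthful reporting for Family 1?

Others report (6, 15): truth gives 0; report 24 gives 1 > 0. Violating.
Others report (6, 17): truth gives 0; report 24 gives 1 > 0. Violating.
Others report (11, 11): truth gives 0; report 24 gives 1 > 0. Violating.
Others report (11, 15): truth gives 0; report 17 gives 1 > 0. Violating.
Others report (6, 6): truth gives 0; no alternative beats it.
Others report (6, 11): truth gives 0; no alternative beats it.
(Checking all 25 profiles: 7 have a profitable deviation, 18 do not.)

7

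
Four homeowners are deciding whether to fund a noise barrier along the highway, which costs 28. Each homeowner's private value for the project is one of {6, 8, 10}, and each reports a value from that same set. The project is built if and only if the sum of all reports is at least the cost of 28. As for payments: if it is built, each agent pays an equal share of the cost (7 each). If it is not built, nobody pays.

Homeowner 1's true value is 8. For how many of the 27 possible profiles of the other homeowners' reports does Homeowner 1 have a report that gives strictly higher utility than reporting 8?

Others report (6, 6, 6): truth gives 0; report 10 gives 1 > 0. Violating.
Others report (6, 6, 8): truth gives 1; no alternative beats it.
Others report (6, 6, 10): truth gives 1; no alternative beats it.
(Checking all 27 profiles: 1 has a profitable deviation, 26 do not.)

1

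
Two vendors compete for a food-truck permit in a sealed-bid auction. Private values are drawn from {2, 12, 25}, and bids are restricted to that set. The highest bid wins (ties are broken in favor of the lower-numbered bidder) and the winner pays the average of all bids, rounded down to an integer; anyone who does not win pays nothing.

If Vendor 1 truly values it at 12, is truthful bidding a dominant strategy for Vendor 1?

No

Consider the case where Vendor 2 bids 2.
Truthful bid 12: wins, pays 7, utility 12 - 7 = 5.
Bid 2 instead: wins, pays 2, utility 12 - 2 = 10.
Since 10 > 5, bidding 2 is strictly better here, so truthful bidding is not dominant.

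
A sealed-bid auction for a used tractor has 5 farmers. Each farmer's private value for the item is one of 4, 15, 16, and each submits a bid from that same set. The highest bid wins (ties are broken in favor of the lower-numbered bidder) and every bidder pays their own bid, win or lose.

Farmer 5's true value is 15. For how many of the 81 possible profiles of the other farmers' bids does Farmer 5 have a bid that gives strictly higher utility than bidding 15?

80

Others bid (4, 4, 4, 15): truth gives -15; bid 16 gives -1 > -15. Violating.
Others bid (4, 4, 4, 16): truth gives -15; bid 4 gives -4 > -15. Violating.
Others bid (4, 4, 15, 4): truth gives -15; bid 16 gives -1 > -15. Violating.
Others bid (4, 4, 15, 15): truth gives -15; bid 16 gives -1 > -15. Violating.
Others bid (4, 4, 4, 4): truth gives 0; no alternative beats it.
(Checking all 81 profiles: 80 have a profitable deviation, 1 does not.)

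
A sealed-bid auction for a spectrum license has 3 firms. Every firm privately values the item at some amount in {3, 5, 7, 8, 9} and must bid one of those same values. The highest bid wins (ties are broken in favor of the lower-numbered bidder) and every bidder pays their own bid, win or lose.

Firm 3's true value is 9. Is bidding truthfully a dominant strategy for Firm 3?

No

Consider the case where Firm 1 bids 3 and Firm 2 bids 3.
Truthful bid 9: wins, pays 9, utility 9 - 9 = 0.
Bid 5 instead: wins, pays 5, utility 9 - 5 = 4.
Since 4 > 0, bidding 5 is strictly better here, so truthful bidding is not dominant.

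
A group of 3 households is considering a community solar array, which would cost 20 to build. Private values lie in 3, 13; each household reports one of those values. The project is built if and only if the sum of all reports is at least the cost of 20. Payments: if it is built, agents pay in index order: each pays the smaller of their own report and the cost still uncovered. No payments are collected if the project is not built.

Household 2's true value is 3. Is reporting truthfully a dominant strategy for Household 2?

Yes

Check each profile of the others' reports and compare truth against every alternative report.
Others report (3, 13): truth gives 0, best alternative gives -10.
Others report (13, 3): truth gives 0, best alternative gives -4.
Others report (13, 13): truth gives 0, best alternative gives -4.
Others report (3, 3): truth gives 0, best alternative gives 0.
In every case the truthful report is at least as good as any alternative, so it is a dominant strategy.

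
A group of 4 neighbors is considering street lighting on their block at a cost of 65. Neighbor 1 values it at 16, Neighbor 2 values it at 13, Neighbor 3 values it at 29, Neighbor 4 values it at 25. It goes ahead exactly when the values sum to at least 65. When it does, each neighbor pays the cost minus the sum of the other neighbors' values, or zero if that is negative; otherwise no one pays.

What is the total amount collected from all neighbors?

Total value 83 ≥ cost 65, so it is built.
Neighbor 1: others sum to 67; max(0, 65 - 67) = 0.
Neighbor 2: others sum to 70; max(0, 65 - 70) = 0.
Neighbor 3: others sum to 54; max(0, 65 - 54) = 11.
Neighbor 4: others sum to 58; max(0, 65 - 58) = 7.
Total collected = 0 + 0 + 11 + 7 = 18.

18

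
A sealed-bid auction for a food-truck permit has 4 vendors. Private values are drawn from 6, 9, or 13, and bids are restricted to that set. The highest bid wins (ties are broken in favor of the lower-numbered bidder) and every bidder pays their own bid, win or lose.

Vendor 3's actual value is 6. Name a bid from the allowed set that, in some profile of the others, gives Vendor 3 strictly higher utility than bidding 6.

Suppose Vendor 1 bids 6, Vendor 2 bids 6 and Vendor 4 bids 6.
Bid 6: loses but pays 6, utility -6.
Bid 9: wins, pays 9, utility 6 - 9 = -3.
So bidding 9 beats truth here (-3 > -6).

9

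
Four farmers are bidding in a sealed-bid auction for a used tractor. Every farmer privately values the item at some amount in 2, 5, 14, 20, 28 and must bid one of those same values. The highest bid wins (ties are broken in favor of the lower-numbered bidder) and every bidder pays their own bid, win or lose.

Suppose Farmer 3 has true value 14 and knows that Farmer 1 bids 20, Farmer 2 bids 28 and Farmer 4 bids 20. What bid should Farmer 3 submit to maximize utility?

Bid 2: loses but pays 2, utility -2.
Bid 5: loses but pays 5, utility -5.
Bid 14: loses but pays 14, utility -14.
Bid 20: loses but pays 20, utility -20.
Bid 28: loses but pays 28, utility -28.
The best choice is 2 with utility -2.

2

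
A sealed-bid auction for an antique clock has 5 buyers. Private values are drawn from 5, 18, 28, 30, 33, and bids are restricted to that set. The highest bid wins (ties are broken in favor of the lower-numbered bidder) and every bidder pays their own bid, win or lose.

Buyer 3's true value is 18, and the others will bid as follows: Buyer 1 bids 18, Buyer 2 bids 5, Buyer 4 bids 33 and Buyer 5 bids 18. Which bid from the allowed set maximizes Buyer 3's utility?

5

Bid 5: loses but pays 5, utility -5.
Bid 18: loses but pays 18, utility -18.
Bid 28: loses but pays 28, utility -28.
Bid 30: loses but pays 30, utility -30.
Bid 33: wins, pays 33, utility 18 - 33 = -15.
The best choice is 5 with utility -5.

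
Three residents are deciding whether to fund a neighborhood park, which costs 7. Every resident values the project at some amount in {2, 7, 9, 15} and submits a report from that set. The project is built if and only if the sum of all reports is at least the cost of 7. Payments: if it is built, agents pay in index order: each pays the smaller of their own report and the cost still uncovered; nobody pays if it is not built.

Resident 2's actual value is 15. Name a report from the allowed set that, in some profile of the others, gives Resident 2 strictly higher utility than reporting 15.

2

Suppose Resident 1 reports 2 and Resident 3 reports 7.
Report 15: project built, pays 5, utility 15 - 5 = 10.
Report 2: project built, pays 2, utility 15 - 2 = 13.
So reporting 2 beats truth here (13 > 10).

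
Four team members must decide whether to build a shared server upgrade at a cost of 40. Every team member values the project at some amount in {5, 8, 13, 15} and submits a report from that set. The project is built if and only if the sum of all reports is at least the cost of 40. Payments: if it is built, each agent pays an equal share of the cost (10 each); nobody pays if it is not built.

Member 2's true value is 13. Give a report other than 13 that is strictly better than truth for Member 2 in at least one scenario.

15

Suppose Member 1 reports 5, Member 3 reports 5 and Member 4 reports 15.
Report 13: project not built, utility 0.
Report 15: project built, pays 10, utility 13 - 10 = 3.
So reporting 15 beats truth here (3 > 0).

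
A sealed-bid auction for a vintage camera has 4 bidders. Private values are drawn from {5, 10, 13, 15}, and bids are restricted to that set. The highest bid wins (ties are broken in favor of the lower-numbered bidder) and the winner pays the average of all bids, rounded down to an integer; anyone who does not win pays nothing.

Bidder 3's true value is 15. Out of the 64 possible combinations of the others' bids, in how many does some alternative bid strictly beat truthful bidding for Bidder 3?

Others bid (5, 5, 5): truth gives 8; bid 10 gives 9 > 8. Violating.
Others bid (5, 5, 10): truth gives 7; bid 10 gives 8 > 7. Violating.
Others bid (5, 10, 10): truth gives 5; bid 13 gives 6 > 5. Violating.
Others bid (10, 5, 10): truth gives 5; bid 13 gives 6 > 5. Violating.
Others bid (5, 5, 13): truth gives 6; no alternative beats it.
Others bid (5, 5, 15): truth gives 5; no alternative beats it.
(Checking all 64 profiles: 7 have a profitable deviation, 57 do not.)

7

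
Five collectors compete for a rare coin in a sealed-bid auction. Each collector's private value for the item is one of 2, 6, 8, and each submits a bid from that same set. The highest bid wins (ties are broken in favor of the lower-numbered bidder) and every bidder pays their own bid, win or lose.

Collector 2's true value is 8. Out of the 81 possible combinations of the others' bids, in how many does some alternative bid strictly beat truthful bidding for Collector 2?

Others bid (2, 2, 2, 2): truth gives 0; bid 6 gives 2 > 0. Violating.
Others bid (2, 2, 2, 6): truth gives 0; bid 6 gives 2 > 0. Violating.
Others bid (2, 2, 6, 2): truth gives 0; bid 6 gives 2 > 0. Violating.
Others bid (2, 2, 6, 6): truth gives 0; bid 6 gives 2 > 0. Violating.
Others bid (2, 2, 2, 8): truth gives 0; no alternative beats it.
Others bid (2, 2, 6, 8): truth gives 0; no alternative beats it.
(Checking all 81 profiles: 35 have a profitable deviation, 46 do not.)

35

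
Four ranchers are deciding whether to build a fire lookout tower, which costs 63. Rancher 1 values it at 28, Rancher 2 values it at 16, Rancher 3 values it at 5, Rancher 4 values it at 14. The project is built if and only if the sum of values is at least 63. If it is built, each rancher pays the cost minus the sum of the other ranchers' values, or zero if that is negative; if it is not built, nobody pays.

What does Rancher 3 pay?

5

Total value 63 ≥ cost 63, so the project is built.
The other ranchers' values sum to 58.
Cost minus that sum is 63 - 58 = 5.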